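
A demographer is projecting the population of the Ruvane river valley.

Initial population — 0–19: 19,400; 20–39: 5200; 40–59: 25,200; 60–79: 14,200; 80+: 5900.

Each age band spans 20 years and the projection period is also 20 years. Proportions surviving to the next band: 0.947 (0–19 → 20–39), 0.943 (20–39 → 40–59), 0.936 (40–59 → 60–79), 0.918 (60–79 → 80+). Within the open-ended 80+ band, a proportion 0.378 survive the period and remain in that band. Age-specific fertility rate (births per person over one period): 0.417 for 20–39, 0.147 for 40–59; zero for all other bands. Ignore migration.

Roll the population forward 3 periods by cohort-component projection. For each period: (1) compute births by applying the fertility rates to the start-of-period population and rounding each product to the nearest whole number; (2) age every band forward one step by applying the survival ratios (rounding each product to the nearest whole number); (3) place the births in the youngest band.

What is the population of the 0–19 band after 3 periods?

4866

(Groups numbered youngest = 1 to oldest = 5.)
After projecting period 1:
Births: 5200 × 0.417 = 2168 ; 25200 × 0.147 = 3704 ⇒ total 5872
Group 2: 19400 × 0.947 = 18372
Group 3: 5200 × 0.943 = 4904
Group 4: 25200 × 0.936 = 23587
Group 5: 14200 × 0.918 + 5900 × 0.378 = 13036 + 2230 = 15266
End of period: [5872, 18372, 4904, 23587, 15266]
After projecting period 2:
Births: 18372 × 0.417 = 7661 ; 4904 × 0.147 = 721 ⇒ total 8382
Group 2: 5872 × 0.947 = 5561
Group 3: 18372 × 0.943 = 17325
Group 4: 4904 × 0.936 = 4590
Group 5: 23587 × 0.918 + 15266 × 0.378 = 21653 + 5771 = 27424
End of period: [8382, 5561, 17325, 4590, 27424]
After projecting period 3:
Births: 5561 × 0.417 = 2319 ; 17325 × 0.147 = 2547 ⇒ total 4866
Group 2: 8382 × 0.947 = 7938
Group 3: 5561 × 0.943 = 5244
Group 4: 17325 × 0.936 = 16216
Group 5: 4590 × 0.918 + 27424 × 0.378 = 4214 + 10366 = 14580
End of period: [4866, 7938, 5244, 16216, 14580]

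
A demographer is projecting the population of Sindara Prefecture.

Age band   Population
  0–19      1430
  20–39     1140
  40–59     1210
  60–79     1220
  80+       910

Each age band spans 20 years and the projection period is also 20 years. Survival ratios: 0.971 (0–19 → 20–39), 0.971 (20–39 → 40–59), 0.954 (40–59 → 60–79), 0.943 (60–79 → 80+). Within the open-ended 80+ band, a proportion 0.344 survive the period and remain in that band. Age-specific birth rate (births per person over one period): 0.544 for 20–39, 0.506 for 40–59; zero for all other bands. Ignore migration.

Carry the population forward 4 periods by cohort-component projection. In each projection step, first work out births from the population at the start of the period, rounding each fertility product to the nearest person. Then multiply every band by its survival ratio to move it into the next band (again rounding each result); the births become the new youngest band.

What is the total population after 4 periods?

6671

(Bands numbered youngest = 1 to oldest = 5.)
— Period 1 —
Births: 1140 * 0.544 = 620  |  1210 * 0.506 = 612 → 1232
Band 2: 1430 * 0.971 = 1389
Band 3: 1140 * 0.971 = 1107
Band 4: 1210 * 0.954 = 1154
Band 5: 1220 * 0.943 + 910 * 0.344 = 1150 + 313 = 1463
End of period: [1232, 1389, 1107, 1154, 1463]
— Period 2 —
Births: 1389 * 0.544 = 756  |  1107 * 0.506 = 560 → 1316
Band 2: 1232 * 0.971 = 1196
Band 3: 1389 * 0.971 = 1349
Band 4: 1107 * 0.954 = 1056
Band 5: 1154 * 0.943 + 1463 * 0.344 = 1088 + 503 = 1591
End of period: [1316, 1196, 1349, 1056, 1591]
— Period 3 —
Births: 1196 * 0.544 = 651  |  1349 * 0.506 = 683 → 1334
Band 2: 1316 * 0.971 = 1278
Band 3: 1196 * 0.971 = 1161
Band 4: 1349 * 0.954 = 1287
Band 5: 1056 * 0.943 + 1591 * 0.344 = 996 + 547 = 1543
End of period: [1334, 1278, 1161, 1287, 1543]
— Period 4 —
Births: 1278 * 0.544 = 695  |  1161 * 0.506 = 587 → 1282
Band 2: 1334 * 0.971 = 1295
Band 3: 1278 * 0.971 = 1241
Band 4: 1161 * 0.954 = 1108
Band 5: 1287 * 0.943 + 1543 * 0.344 = 1214 + 531 = 1745
End of period: [1282, 1295, 1241, 1108, 1745]
Total after period 4: 1282 + 1295 + 1241 + 1108 + 1745 = 6671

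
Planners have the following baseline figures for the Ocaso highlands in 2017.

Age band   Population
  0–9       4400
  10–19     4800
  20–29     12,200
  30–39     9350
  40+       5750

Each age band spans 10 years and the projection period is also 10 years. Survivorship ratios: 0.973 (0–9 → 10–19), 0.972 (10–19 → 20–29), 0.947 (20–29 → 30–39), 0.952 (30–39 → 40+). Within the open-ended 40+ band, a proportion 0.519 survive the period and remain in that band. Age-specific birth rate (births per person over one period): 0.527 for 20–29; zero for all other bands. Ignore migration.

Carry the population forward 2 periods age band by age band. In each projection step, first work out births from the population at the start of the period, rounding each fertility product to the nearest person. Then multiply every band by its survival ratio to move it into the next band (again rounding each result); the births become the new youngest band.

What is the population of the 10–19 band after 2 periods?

6255

(Groups numbered youngest = 1 to oldest = 5.)
Period 1.
Births: 12200 × 0.527 = 6429
Group 2: 4400 × 0.973 = 4281
Group 3: 4800 × 0.972 = 4666
Group 4: 12200 × 0.947 = 11553
Group 5: 9350 × 0.952 + 5750 × 0.519 = 8901 + 2984 = 11885
Population now: 0–9=6429, 10–19=4281, 20–29=4666, 30–39=11553, 40+=11885
Period 2.
Births: 4666 × 0.527 = 2459
Group 2: 6429 × 0.973 = 6255
Group 3: 4281 × 0.972 = 4161
Group 4: 4666 × 0.947 = 4419
Group 5: 11553 × 0.952 + 11885 × 0.519 = 10998 + 6168 = 17166
Population now: 0–9=2459, 10–19=6255, 20–29=4161, 30–39=4419, 40+=17166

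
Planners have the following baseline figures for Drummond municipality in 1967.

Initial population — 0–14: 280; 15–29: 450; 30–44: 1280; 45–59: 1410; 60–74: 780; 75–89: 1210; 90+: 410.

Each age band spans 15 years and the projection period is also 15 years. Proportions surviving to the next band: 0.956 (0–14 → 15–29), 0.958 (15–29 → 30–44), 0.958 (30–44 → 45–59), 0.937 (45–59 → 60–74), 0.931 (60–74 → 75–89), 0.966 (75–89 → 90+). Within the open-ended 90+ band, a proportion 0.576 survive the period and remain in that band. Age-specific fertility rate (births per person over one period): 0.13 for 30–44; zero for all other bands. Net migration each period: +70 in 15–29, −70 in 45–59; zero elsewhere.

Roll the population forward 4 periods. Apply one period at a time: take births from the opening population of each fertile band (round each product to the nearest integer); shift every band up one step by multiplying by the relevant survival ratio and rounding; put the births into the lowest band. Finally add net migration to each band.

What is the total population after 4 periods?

3080

After projecting period 1:
Births: 1280 × 0.13 = 166
15–29: 280 × 0.956 = 268
30–44: 450 × 0.958 = 431
45–59: 1280 × 0.958 = 1226
60–74: 1410 × 0.937 = 1321
75–89: 780 × 0.931 = 726
90+: 1210 × 0.966 + 410 × 0.576 = 1169 + 236 = 1405
Net migration: 15–29 + 70 → 338; 45–59 − 70 → 1156
End of period: [166, 338, 431, 1156, 1321, 726, 1405]
After projecting period 2:
Births: 431 × 0.13 = 56
15–29: 166 × 0.956 = 159
30–44: 338 × 0.958 = 324
45–59: 431 × 0.958 = 413
60–74: 1156 × 0.937 = 1083
75–89: 1321 × 0.931 = 1230
90+: 726 × 0.966 + 1405 × 0.576 = 701 + 809 = 1510
Net migration: 15–29 + 70 → 229; 45–59 − 70 → 343
End of period: [56, 229, 324, 343, 1083, 1230, 1510]
After projecting period 3:
Births: 324 × 0.13 = 42
15–29: 56 × 0.956 = 54
30–44: 229 × 0.958 = 219
45–59: 324 × 0.958 = 310
60–74: 343 × 0.937 = 321
75–89: 1083 × 0.931 = 1008
90+: 1230 × 0.966 + 1510 × 0.576 = 1188 + 870 = 2058
Net migration: 15–29 + 70 → 124; 45–59 − 70 → 240
End of period: [42, 124, 219, 240, 321, 1008, 2058]
After projecting period 4:
Births: 219 × 0.13 = 28
15–29: 42 × 0.956 = 40
30–44: 124 × 0.958 = 119
45–59: 219 × 0.958 = 210
60–74: 240 × 0.937 = 225
75–89: 321 × 0.931 = 299
90+: 1008 × 0.966 + 2058 × 0.576 = 974 + 1185 = 2159
Net migration: 15–29 + 70 → 110; 45–59 − 70 → 140
End of period: [28, 110, 119, 140, 225, 299, 2159]
Total after period 4: 28 + 110 + 119 + 140 + 225 + 299 + 2159 = 3080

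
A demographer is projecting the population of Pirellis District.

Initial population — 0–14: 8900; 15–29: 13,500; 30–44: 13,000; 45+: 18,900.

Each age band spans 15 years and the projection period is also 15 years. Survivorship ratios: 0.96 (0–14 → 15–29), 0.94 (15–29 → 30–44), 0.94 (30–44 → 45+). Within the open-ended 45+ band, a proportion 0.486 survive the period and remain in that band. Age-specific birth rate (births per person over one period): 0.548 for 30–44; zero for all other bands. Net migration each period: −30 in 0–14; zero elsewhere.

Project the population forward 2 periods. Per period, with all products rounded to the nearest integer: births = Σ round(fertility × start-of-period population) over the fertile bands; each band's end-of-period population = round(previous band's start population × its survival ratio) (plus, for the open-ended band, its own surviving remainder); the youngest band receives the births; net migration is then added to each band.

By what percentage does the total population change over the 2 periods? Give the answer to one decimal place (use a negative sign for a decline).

Let band 1 be 0–14 through band 4 = 45+.
Period 1.
Births: 13000 * 0.548 = 7124
Band 2: 8900 * 0.96 = 8544
Band 3: 13500 * 0.94 = 12690
Band 4: 13000 * 0.94 + 18900 * 0.486 = 12220 + 9185 = 21405
Net migration: Band 1 − 30 → 7094
Giving 7094 / 8544 / 12690 / 21405.
Period 2.
Births: 12690 * 0.548 = 6954
Band 2: 7094 * 0.96 = 6810
Band 3: 8544 * 0.94 = 8031
Band 4: 12690 * 0.94 + 21405 * 0.486 = 11929 + 10403 = 22332
Net migration: Band 1 − 30 → 6924
Giving 6924 / 6810 / 8031 / 22332.
Total: 54300 → 44097; change = -10203; percentage change = -18.8%

-18.8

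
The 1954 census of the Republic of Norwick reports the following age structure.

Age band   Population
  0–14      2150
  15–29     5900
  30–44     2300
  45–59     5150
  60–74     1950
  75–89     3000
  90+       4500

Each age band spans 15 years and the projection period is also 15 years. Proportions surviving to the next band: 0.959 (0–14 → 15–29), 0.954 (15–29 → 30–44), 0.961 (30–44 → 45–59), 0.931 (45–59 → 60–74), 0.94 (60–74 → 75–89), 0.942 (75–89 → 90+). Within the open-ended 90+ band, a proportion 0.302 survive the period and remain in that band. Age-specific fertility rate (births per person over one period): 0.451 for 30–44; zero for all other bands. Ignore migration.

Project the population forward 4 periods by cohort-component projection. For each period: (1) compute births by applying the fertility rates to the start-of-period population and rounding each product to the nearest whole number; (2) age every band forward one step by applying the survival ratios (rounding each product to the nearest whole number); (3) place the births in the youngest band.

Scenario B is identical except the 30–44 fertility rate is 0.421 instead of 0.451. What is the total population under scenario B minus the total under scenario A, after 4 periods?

-328

— Period 1 —
Births: 2300 × 0.451 = 1037
15–29: 2150 × 0.959 = 2062
30–44: 5900 × 0.954 = 5629
45–59: 2300 × 0.961 = 2210
60–74: 5150 × 0.931 = 4795
75–89: 1950 × 0.94 = 1833
90+: 3000 × 0.942 + 4500 × 0.302 = 2826 + 1359 = 4185
Population now: 0–14=1037, 15–29=2062, 30–44=5629, 45–59=2210, 60–74=4795, 75–89=1833, 90+=4185
— Period 2 —
Births: 5629 × 0.451 = 2539
15–29: 1037 × 0.959 = 994
30–44: 2062 × 0.954 = 1967
45–59: 5629 × 0.961 = 5409
60–74: 2210 × 0.931 = 2058
75–89: 4795 × 0.94 = 4507
90+: 1833 × 0.942 + 4185 × 0.302 = 1727 + 1264 = 2991
Population now: 0–14=2539, 15–29=994, 30–44=1967, 45–59=5409, 60–74=2058, 75–89=4507, 90+=2991
— Period 3 —
Births: 1967 × 0.451 = 887
15–29: 2539 × 0.959 = 2435
30–44: 994 × 0.954 = 948
45–59: 1967 × 0.961 = 1890
60–74: 5409 × 0.931 = 5036
75–89: 2058 × 0.94 = 1935
90+: 4507 × 0.942 + 2991 × 0.302 = 4246 + 903 = 5149
Population now: 0–14=887, 15–29=2435, 30–44=948, 45–59=1890, 60–74=5036, 75–89=1935, 90+=5149
— Period 4 —
Births: 948 × 0.451 = 428
15–29: 887 × 0.959 = 851
30–44: 2435 × 0.954 = 2323
45–59: 948 × 0.961 = 911
60–74: 1890 × 0.931 = 1760
75–89: 5036 × 0.94 = 4734
90+: 1935 × 0.942 + 5149 × 0.302 = 1823 + 1555 = 3378
Population now: 0–14=428, 15–29=851, 30–44=2323, 45–59=911, 60–74=1760, 75–89=4734, 90+=3378
Scenario A total after 4 periods: 14385
Scenario B projection —
— Period 1 —
Births: 2300 × 0.421 = 968
15–29: 2150 × 0.959 = 2062
30–44: 5900 × 0.954 = 5629
45–59: 2300 × 0.961 = 2210
60–74: 5150 × 0.931 = 4795
75–89: 1950 × 0.94 = 1833
90+: 3000 × 0.942 + 4500 × 0.302 = 2826 + 1359 = 4185
Population now: 0–14=968, 15–29=2062, 30–44=5629, 45–59=2210, 60–74=4795, 75–89=1833, 90+=4185
— Period 2 —
Births: 5629 × 0.421 = 2370
15–29: 968 × 0.959 = 928
30–44: 2062 × 0.954 = 1967
45–59: 5629 × 0.961 = 5409
60–74: 2210 × 0.931 = 2058
75–89: 4795 × 0.94 = 4507
90+: 1833 × 0.942 + 4185 × 0.302 = 1727 + 1264 = 2991
Population now: 0–14=2370, 15–29=928, 30–44=1967, 45–59=5409, 60–74=2058, 75–89=4507, 90+=2991
— Period 3 —
Births: 1967 × 0.421 = 828
15–29: 2370 × 0.959 = 2273
30–44: 928 × 0.954 = 885
45–59: 1967 × 0.961 = 1890
60–74: 5409 × 0.931 = 5036
75–89: 2058 × 0.94 = 1935
90+: 4507 × 0.942 + 2991 × 0.302 = 4246 + 903 = 5149
Population now: 0–14=828, 15–29=2273, 30–44=885, 45–59=1890, 60–74=5036, 75–89=1935, 90+=5149
— Period 4 —
Births: 885 × 0.421 = 373
15–29: 828 × 0.959 = 794
30–44: 2273 × 0.954 = 2168
45–59: 885 × 0.961 = 850
60–74: 1890 × 0.931 = 1760
75–89: 5036 × 0.94 = 4734
90+: 1935 × 0.942 + 5149 × 0.302 = 1823 + 1555 = 3378
Population now: 0–14=373, 15–29=794, 30–44=2168, 45–59=850, 60–74=1760, 75–89=4734, 90+=3378
Scenario B total after 4 periods: 14057
Difference B − A = 14057 − 14385 = -328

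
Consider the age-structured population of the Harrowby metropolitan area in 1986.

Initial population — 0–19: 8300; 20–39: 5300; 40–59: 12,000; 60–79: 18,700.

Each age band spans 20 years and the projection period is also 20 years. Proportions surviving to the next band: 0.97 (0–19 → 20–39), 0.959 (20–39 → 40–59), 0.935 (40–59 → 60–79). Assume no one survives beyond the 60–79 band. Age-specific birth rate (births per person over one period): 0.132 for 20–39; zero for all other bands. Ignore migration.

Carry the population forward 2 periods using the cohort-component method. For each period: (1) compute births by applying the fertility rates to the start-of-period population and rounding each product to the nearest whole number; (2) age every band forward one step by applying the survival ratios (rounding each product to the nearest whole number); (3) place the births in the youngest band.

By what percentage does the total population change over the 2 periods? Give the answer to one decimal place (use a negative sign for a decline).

[period 1]
Births: 5300 × 0.132 = 700
20–39: 8300 × 0.97 = 8051
40–59: 5300 × 0.959 = 5083
60–79: 12000 × 0.935 = 11220
Giving 700 / 8051 / 5083 / 11220.
[period 2]
Births: 8051 × 0.132 = 1063
20–39: 700 × 0.97 = 679
40–59: 8051 × 0.959 = 7721
60–79: 5083 × 0.935 = 4753
Giving 1063 / 679 / 7721 / 4753.
Total: 44300 → 14216; change = -30084; percentage change = -67.9%

-67.9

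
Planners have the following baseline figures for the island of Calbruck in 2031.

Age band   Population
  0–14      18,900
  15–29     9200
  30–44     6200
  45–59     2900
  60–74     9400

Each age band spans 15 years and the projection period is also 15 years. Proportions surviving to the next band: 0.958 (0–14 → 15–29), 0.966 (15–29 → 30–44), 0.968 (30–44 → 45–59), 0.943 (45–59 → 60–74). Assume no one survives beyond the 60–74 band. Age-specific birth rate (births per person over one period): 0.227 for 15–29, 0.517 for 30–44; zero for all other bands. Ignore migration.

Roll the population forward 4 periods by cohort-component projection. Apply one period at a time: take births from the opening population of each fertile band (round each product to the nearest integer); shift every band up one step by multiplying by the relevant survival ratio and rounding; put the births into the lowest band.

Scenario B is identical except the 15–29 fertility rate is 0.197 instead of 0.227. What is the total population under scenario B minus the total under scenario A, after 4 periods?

Period 1:
Births: 9200 * 0.227 = 2088, 6200 * 0.517 = 3205 → total 5293
15–29: 18900 * 0.958 = 18106
30–44: 9200 * 0.966 = 8887
45–59: 6200 * 0.968 = 6002
60–74: 2900 * 0.943 = 2735
Population now: 0–14=5293, 15–29=18106, 30–44=8887, 45–59=6002, 60–74=2735
Period 2:
Births: 18106 * 0.227 = 4110, 8887 * 0.517 = 4595 → total 8705
15–29: 5293 * 0.958 = 5071
30–44: 18106 * 0.966 = 17490
45–59: 8887 * 0.968 = 8603
60–74: 6002 * 0.943 = 5660
Population now: 0–14=8705, 15–29=5071, 30–44=17490, 45–59=8603, 60–74=5660
Period 3:
Births: 5071 * 0.227 = 1151, 17490 * 0.517 = 9042 → total 10193
15–29: 8705 * 0.958 = 8339
30–44: 5071 * 0.966 = 4899
45–59: 17490 * 0.968 = 16930
60–74: 8603 * 0.943 = 8113
Population now: 0–14=10193, 15–29=8339, 30–44=4899, 45–59=16930, 60–74=8113
Period 4:
Births: 8339 * 0.227 = 1893, 4899 * 0.517 = 2533 → total 4426
15–29: 10193 * 0.958 = 9765
30–44: 8339 * 0.966 = 8055
45–59: 4899 * 0.968 = 4742
60–74: 16930 * 0.943 = 15965
Population now: 0–14=4426, 15–29=9765, 30–44=8055, 45–59=4742, 60–74=15965
Scenario A total after 4 periods: 42953
Scenario B projection —
Period 1:
Births: 9200 * 0.197 = 1812, 6200 * 0.517 = 3205 → total 5017
15–29: 18900 * 0.958 = 18106
30–44: 9200 * 0.966 = 8887
45–59: 6200 * 0.968 = 6002
60–74: 2900 * 0.943 = 2735
Population now: 0–14=5017, 15–29=18106, 30–44=8887, 45–59=6002, 60–74=2735
Period 2:
Births: 18106 * 0.197 = 3567, 8887 * 0.517 = 4595 → total 8162
15–29: 5017 * 0.958 = 4806
30–44: 18106 * 0.966 = 17490
45–59: 8887 * 0.968 = 8603
60–74: 6002 * 0.943 = 5660
Population now: 0–14=8162, 15–29=4806, 30–44=17490, 45–59=8603, 60–74=5660
Period 3:
Births: 4806 * 0.197 = 947, 17490 * 0.517 = 9042 → total 9989
15–29: 8162 * 0.958 = 7819
30–44: 4806 * 0.966 = 4643
45–59: 17490 * 0.968 = 16930
60–74: 8603 * 0.943 = 8113
Population now: 0–14=9989, 15–29=7819, 30–44=4643, 45–59=16930, 60–74=8113
Period 4:
Births: 7819 * 0.197 = 1540, 4643 * 0.517 = 2400 → total 3940
15–29: 9989 * 0.958 = 9569
30–44: 7819 * 0.966 = 7553
45–59: 4643 * 0.968 = 4494
60–74: 16930 * 0.943 = 15965
Population now: 0–14=3940, 15–29=9569, 30–44=7553, 45–59=4494, 60–74=15965
Scenario B total after 4 periods: 41521
Difference B − A = 41521 − 42953 = -1432

-1432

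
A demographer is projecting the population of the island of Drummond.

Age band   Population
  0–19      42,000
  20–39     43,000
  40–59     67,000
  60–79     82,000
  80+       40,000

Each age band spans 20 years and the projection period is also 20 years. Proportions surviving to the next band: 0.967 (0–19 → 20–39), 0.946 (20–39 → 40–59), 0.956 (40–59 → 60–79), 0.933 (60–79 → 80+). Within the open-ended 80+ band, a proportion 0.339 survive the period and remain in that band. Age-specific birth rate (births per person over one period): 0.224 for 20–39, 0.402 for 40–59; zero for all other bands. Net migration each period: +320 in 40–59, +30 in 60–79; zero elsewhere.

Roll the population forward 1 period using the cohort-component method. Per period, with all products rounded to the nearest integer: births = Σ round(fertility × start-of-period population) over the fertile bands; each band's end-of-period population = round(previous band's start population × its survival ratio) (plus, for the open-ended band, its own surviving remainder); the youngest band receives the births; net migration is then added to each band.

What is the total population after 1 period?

272326

[period 1]
Births: 43000 × 0.224 = 9632 ; 67000 × 0.402 = 26934 → 36566
20–39: 42000 × 0.967 = 40614
40–59: 43000 × 0.946 = 40678
60–79: 67000 × 0.956 = 64052
80+: 82000 × 0.933 + 40000 × 0.339 = 76506 + 13560 = 90066
Net migration: 40–59 + 320 → 40998; 60–79 + 30 → 64082
Population now: 0–19=36566, 20–39=40614, 40–59=40998, 60–79=64082, 80+=90066
Total after period 1: 36566 + 40614 + 40998 + 64082 + 90066 = 272326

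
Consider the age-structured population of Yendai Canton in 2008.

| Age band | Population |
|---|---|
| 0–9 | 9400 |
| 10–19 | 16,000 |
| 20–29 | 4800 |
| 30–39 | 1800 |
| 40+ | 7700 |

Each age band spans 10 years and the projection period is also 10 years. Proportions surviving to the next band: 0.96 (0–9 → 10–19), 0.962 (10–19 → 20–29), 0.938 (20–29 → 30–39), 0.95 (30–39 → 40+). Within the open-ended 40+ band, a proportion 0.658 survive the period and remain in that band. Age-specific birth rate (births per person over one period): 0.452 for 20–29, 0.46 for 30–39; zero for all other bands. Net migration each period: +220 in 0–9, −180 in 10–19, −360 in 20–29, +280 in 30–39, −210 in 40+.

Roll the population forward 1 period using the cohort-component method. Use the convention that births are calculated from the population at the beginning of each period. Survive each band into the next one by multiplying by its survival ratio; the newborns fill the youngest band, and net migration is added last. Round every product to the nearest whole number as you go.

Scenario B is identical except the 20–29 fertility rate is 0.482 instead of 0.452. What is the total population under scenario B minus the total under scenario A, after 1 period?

144

Period 1.
Births: 4800 × 0.452 = 2170  |  1800 × 0.46 = 828 — total 2998
10–19: 9400 × 0.96 = 9024
20–29: 16000 × 0.962 = 15392
30–39: 4800 × 0.938 = 4502
40+: 1800 × 0.95 + 7700 × 0.658 = 1710 + 5067 = 6777
Net migration: 0–9 + 220 → 3218; 10–19 − 180 → 8844; 20–29 − 360 → 15032; 30–39 + 280 → 4782; 40+ − 210 → 6567
→ [3218, 8844, 15032, 4782, 6567]
Scenario A total after 1 period: 38443
Scenario B projection —
Period 1.
Births: 4800 × 0.482 = 2314  |  1800 × 0.46 = 828 — total 3142
10–19: 9400 × 0.96 = 9024
20–29: 16000 × 0.962 = 15392
30–39: 4800 × 0.938 = 4502
40+: 1800 × 0.95 + 7700 × 0.658 = 1710 + 5067 = 6777
Net migration: 0–9 + 220 → 3362; 10–19 − 180 → 8844; 20–29 − 360 → 15032; 30–39 + 280 → 4782; 40+ − 210 → 6567
→ [3362, 8844, 15032, 4782, 6567]
Scenario B total after 1 period: 38587
Difference B − A = 38587 − 38443 = 144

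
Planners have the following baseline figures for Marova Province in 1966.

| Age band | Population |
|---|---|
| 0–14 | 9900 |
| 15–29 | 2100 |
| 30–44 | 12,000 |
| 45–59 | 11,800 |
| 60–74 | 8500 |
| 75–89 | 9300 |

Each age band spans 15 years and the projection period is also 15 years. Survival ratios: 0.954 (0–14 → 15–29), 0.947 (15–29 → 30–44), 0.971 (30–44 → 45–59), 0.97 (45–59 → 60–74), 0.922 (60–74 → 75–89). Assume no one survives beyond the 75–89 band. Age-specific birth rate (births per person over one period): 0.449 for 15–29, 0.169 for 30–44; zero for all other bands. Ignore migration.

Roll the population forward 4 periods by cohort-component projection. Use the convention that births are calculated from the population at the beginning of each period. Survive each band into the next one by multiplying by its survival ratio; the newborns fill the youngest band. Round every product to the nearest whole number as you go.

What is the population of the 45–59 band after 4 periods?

2606

Period 1.
Births: 2100 × 0.449 = 943, 12000 × 0.169 = 2028 — total 2971
15–29: 9900 × 0.954 = 9445
30–44: 2100 × 0.947 = 1989
45–59: 12000 × 0.971 = 11652
60–74: 11800 × 0.97 = 11446
75–89: 8500 × 0.922 = 7837
Giving 2971 / 9445 / 1989 / 11652 / 11446 / 7837.
Period 2.
Births: 9445 × 0.449 = 4241, 1989 × 0.169 = 336 — total 4577
15–29: 2971 × 0.954 = 2834
30–44: 9445 × 0.947 = 8944
45–59: 1989 × 0.971 = 1931
60–74: 11652 × 0.97 = 11302
75–89: 11446 × 0.922 = 10553
Giving 4577 / 2834 / 8944 / 1931 / 11302 / 10553.
Period 3.
Births: 2834 × 0.449 = 1272, 8944 × 0.169 = 1512 — total 2784
15–29: 4577 × 0.954 = 4366
30–44: 2834 × 0.947 = 2684
45–59: 8944 × 0.971 = 8685
60–74: 1931 × 0.97 = 1873
75–89: 11302 × 0.922 = 10420
Giving 2784 / 4366 / 2684 / 8685 / 1873 / 10420.
Period 4.
Births: 4366 × 0.449 = 1960, 2684 × 0.169 = 454 — total 2414
15–29: 2784 × 0.954 = 2656
30–44: 4366 × 0.947 = 4135
45–59: 2684 × 0.971 = 2606
60–74: 8685 × 0.97 = 8424
75–89: 1873 × 0.922 = 1727
Giving 2414 / 2656 / 4135 / 2606 / 8424 / 1727.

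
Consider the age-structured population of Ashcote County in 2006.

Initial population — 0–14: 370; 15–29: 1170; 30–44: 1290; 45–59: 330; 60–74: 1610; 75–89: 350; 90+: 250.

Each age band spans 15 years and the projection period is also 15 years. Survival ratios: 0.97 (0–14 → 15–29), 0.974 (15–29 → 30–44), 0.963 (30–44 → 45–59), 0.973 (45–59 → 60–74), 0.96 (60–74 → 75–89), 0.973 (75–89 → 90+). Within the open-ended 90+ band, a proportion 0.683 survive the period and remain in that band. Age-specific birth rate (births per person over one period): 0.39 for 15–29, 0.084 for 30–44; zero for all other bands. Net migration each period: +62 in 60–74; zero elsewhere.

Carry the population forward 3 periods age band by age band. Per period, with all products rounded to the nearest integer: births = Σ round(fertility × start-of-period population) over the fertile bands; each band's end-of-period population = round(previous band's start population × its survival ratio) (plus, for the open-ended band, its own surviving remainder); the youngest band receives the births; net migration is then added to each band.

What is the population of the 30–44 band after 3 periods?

533

Call the bands 1 to 7, youngest first.
[period 1]
Births: 1170 × 0.39 = 456 ; 1290 × 0.084 = 108 → total 564
Band 2: 370 × 0.97 = 359
Band 3: 1170 × 0.974 = 1140
Band 4: 1290 × 0.963 = 1242
Band 5: 330 × 0.973 = 321
Band 6: 1610 × 0.96 = 1546
Band 7: 350 × 0.973 + 250 × 0.683 = 341 + 171 = 512
Net migration: Band 5 + 62 → 383
Population now: 0–14=564, 15–29=359, 30–44=1140, 45–59=1242, 60–74=383, 75–89=1546, 90+=512
[period 2]
Births: 359 × 0.39 = 140 ; 1140 × 0.084 = 96 → total 236
Band 2: 564 × 0.97 = 547
Band 3: 359 × 0.974 = 350
Band 4: 1140 × 0.963 = 1098
Band 5: 1242 × 0.973 = 1208
Band 6: 383 × 0.96 = 368
Band 7: 1546 × 0.973 + 512 × 0.683 = 1504 + 350 = 1854
Net migration: Band 5 + 62 → 1270
Population now: 0–14=236, 15–29=547, 30–44=350, 45–59=1098, 60–74=1270, 75–89=368, 90+=1854
[period 3]
Births: 547 × 0.39 = 213 ; 350 × 0.084 = 29 → total 242
Band 2: 236 × 0.97 = 229
Band 3: 547 × 0.974 = 533
Band 4: 350 × 0.963 = 337
Band 5: 1098 × 0.973 = 1068
Band 6: 1270 × 0.96 = 1219
Band 7: 368 × 0.973 + 1854 × 0.683 = 358 + 1266 = 1624
Net migration: Band 5 + 62 → 1130
Population now: 0–14=242, 15–29=229, 30–44=533, 45–59=337, 60–74=1130, 75–89=1219, 90+=1624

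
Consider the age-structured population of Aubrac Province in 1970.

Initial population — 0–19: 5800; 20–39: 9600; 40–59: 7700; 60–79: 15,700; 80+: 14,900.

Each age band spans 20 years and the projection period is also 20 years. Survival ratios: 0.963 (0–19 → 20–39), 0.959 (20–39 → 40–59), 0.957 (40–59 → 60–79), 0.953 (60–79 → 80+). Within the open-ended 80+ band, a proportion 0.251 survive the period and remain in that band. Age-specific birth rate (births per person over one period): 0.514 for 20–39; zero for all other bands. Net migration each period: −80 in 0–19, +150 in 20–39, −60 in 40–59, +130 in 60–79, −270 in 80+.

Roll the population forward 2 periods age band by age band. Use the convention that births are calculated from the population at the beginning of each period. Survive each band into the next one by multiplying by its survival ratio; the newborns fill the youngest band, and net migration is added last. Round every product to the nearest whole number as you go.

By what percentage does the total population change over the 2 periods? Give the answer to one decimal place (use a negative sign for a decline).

-37.6

Period 1:
Births: 9600 × 0.514 = 4934
20–39: 5800 × 0.963 = 5585
40–59: 9600 × 0.959 = 9206
60–79: 7700 × 0.957 = 7369
80+: 15700 × 0.953 + 14900 × 0.251 = 14962 + 3740 = 18702
Net migration: 0–19 − 80 → 4854; 20–39 + 150 → 5735; 40–59 − 60 → 9146; 60–79 + 130 → 7499; 80+ − 270 → 18432
Giving 4854 / 5735 / 9146 / 7499 / 18432.
Period 2:
Births: 5735 × 0.514 = 2948
20–39: 4854 × 0.963 = 4674
40–59: 5735 × 0.959 = 5500
60–79: 9146 × 0.957 = 8753
80+: 7499 × 0.953 + 18432 × 0.251 = 7147 + 4626 = 11773
Net migration: 0–19 − 80 → 2868; 20–39 + 150 → 4824; 40–59 − 60 → 5440; 60–79 + 130 → 8883; 80+ − 270 → 11503
Giving 2868 / 4824 / 5440 / 8883 / 11503.
Total: 53700 → 33518; change = -20182; percentage change = -37.6%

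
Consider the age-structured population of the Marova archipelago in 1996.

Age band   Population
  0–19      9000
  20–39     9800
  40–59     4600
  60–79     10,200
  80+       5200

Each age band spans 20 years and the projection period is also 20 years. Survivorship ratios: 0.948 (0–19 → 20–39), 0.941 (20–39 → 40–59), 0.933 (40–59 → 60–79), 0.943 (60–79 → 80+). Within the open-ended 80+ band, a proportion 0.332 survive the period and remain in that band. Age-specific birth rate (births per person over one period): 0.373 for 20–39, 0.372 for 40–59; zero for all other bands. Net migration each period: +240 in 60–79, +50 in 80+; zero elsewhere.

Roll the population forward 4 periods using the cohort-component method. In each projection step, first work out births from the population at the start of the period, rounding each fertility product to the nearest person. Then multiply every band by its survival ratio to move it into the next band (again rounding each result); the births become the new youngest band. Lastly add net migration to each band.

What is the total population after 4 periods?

After projecting period 1:
Births: 9800 × 0.373 = 3655  |  4600 × 0.372 = 1711 → 5366
20–39: 9000 × 0.948 = 8532
40–59: 9800 × 0.941 = 9222
60–79: 4600 × 0.933 = 4292
80+: 10200 × 0.943 + 5200 × 0.332 = 9619 + 1726 = 11345
Net migration: 60–79 + 240 → 4532; 80+ + 50 → 11395
Giving 5366 / 8532 / 9222 / 4532 / 11395.
After projecting period 2:
Births: 8532 × 0.373 = 3182  |  9222 × 0.372 = 3431 → 6613
20–39: 5366 × 0.948 = 5087
40–59: 8532 × 0.941 = 8029
60–79: 9222 × 0.933 = 8604
80+: 4532 × 0.943 + 11395 × 0.332 = 4274 + 3783 = 8057
Net migration: 60–79 + 240 → 8844; 80+ + 50 → 8107
Giving 6613 / 5087 / 8029 / 8844 / 8107.
After projecting period 3:
Births: 5087 × 0.373 = 1897  |  8029 × 0.372 = 2987 → 4884
20–39: 6613 × 0.948 = 6269
40–59: 5087 × 0.941 = 4787
60–79: 8029 × 0.933 = 7491
80+: 8844 × 0.943 + 8107 × 0.332 = 8340 + 2692 = 11032
Net migration: 60–79 + 240 → 7731; 80+ + 50 → 11082
Giving 4884 / 6269 / 4787 / 7731 / 11082.
After projecting period 4:
Births: 6269 × 0.373 = 2338  |  4787 × 0.372 = 1781 → 4119
20–39: 4884 × 0.948 = 4630
40–59: 6269 × 0.941 = 5899
60–79: 4787 × 0.933 = 4466
80+: 7731 × 0.943 + 11082 × 0.332 = 7290 + 3679 = 10969
Net migration: 60–79 + 240 → 4706; 80+ + 50 → 11019
Giving 4119 / 4630 / 5899 / 4706 / 11019.
Total after period 4: 4119 + 4630 + 5899 + 4706 + 11019 = 30373

30373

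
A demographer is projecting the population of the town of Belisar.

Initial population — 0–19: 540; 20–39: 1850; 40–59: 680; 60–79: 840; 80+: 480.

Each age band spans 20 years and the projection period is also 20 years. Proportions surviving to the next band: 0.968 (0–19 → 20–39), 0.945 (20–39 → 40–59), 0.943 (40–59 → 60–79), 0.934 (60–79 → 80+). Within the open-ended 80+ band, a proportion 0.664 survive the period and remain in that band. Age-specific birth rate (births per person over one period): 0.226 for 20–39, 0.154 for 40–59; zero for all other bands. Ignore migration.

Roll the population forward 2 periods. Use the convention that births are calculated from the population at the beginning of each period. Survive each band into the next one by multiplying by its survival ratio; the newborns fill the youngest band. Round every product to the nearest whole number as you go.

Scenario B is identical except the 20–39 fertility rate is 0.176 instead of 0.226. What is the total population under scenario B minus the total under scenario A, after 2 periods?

Let group 1 be 0–19 through group 5 = 80+.
[period 1]
Births: 1850 × 0.226 = 418, 680 × 0.154 = 105 → total 523
Group 2: 540 × 0.968 = 523
Group 3: 1850 × 0.945 = 1748
Group 4: 680 × 0.943 = 641
Group 5: 840 × 0.934 + 480 × 0.664 = 785 + 319 = 1104
→ [523, 523, 1748, 641, 1104]
[period 2]
Births: 523 × 0.226 = 118, 1748 × 0.154 = 269 → total 387
Group 2: 523 × 0.968 = 506
Group 3: 523 × 0.945 = 494
Group 4: 1748 × 0.943 = 1648
Group 5: 641 × 0.934 + 1104 × 0.664 = 599 + 733 = 1332
→ [387, 506, 494, 1648, 1332]
Scenario A total after 2 periods: 4367
Scenario B projection —
[period 1]
Births: 1850 × 0.176 = 326, 680 × 0.154 = 105 → total 431
Group 2: 540 × 0.968 = 523
Group 3: 1850 × 0.945 = 1748
Group 4: 680 × 0.943 = 641
Group 5: 840 × 0.934 + 480 × 0.664 = 785 + 319 = 1104
→ [431, 523, 1748, 641, 1104]
[period 2]
Births: 523 × 0.176 = 92, 1748 × 0.154 = 269 → total 361
Group 2: 431 × 0.968 = 417
Group 3: 523 × 0.945 = 494
Group 4: 1748 × 0.943 = 1648
Group 5: 641 × 0.934 + 1104 × 0.664 = 599 + 733 = 1332
→ [361, 417, 494, 1648, 1332]
Scenario B total after 2 periods: 4252
Difference B − A = 4252 − 4367 = -115

-115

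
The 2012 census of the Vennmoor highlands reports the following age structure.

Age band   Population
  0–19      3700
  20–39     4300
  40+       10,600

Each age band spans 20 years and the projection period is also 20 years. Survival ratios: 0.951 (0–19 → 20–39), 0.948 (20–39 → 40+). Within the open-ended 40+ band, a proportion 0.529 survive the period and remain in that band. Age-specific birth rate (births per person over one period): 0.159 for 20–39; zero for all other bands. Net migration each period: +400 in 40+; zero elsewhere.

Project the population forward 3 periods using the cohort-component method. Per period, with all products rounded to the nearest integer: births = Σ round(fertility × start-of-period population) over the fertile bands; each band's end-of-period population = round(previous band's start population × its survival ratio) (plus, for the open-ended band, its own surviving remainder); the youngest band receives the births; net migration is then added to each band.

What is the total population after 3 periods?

Period 1.
Births: 4300 * 0.159 = 684
20–39: 3700 * 0.951 = 3519
40+: 4300 * 0.948 + 10600 * 0.529 = 4076 + 5607 = 9683
Net migration: 40+ + 400 → 10083
Giving 684 / 3519 / 10083.
Period 2.
Births: 3519 * 0.159 = 560
20–39: 684 * 0.951 = 650
40+: 3519 * 0.948 + 10083 * 0.529 = 3336 + 5334 = 8670
Net migration: 40+ + 400 → 9070
Giving 560 / 650 / 9070.
Period 3.
Births: 650 * 0.159 = 103
20–39: 560 * 0.951 = 533
40+: 650 * 0.948 + 9070 * 0.529 = 616 + 4798 = 5414
Net migration: 40+ + 400 → 5814
Giving 103 / 533 / 5814.
Total after period 3: 103 + 533 + 5814 = 6450

6450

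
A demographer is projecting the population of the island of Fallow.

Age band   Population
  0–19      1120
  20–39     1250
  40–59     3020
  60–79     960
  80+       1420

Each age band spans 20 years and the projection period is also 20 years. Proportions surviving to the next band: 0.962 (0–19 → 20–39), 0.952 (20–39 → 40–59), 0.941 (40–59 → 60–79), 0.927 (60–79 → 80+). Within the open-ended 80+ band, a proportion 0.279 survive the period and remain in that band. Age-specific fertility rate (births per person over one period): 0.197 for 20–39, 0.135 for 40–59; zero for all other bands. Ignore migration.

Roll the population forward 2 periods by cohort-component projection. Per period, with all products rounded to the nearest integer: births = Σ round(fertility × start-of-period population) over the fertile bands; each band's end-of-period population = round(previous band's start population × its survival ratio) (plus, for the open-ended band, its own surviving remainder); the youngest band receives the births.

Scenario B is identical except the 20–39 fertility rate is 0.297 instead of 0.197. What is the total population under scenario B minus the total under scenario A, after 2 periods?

228

Period 1.
Births: 1250 × 0.197 = 246, 3020 × 0.135 = 408 ⇒ total 654
20–39: 1120 × 0.962 = 1077
40–59: 1250 × 0.952 = 1190
60–79: 3020 × 0.941 = 2842
80+: 960 × 0.927 + 1420 × 0.279 = 890 + 396 = 1286
End of period: [654, 1077, 1190, 2842, 1286]
Period 2.
Births: 1077 × 0.197 = 212, 1190 × 0.135 = 161 ⇒ total 373
20–39: 654 × 0.962 = 629
40–59: 1077 × 0.952 = 1025
60–79: 1190 × 0.941 = 1120
80+: 2842 × 0.927 + 1286 × 0.279 = 2635 + 359 = 2994
End of period: [373, 629, 1025, 1120, 2994]
Scenario A total after 2 periods: 6141
Scenario B projection —
Period 1.
Births: 1250 × 0.297 = 371, 3020 × 0.135 = 408 ⇒ total 779
20–39: 1120 × 0.962 = 1077
40–59: 1250 × 0.952 = 1190
60–79: 3020 × 0.941 = 2842
80+: 960 × 0.927 + 1420 × 0.279 = 890 + 396 = 1286
End of period: [779, 1077, 1190, 2842, 1286]
Period 2.
Births: 1077 × 0.297 = 320, 1190 × 0.135 = 161 ⇒ total 481
20–39: 779 × 0.962 = 749
40–59: 1077 × 0.952 = 1025
60–79: 1190 × 0.941 = 1120
80+: 2842 × 0.927 + 1286 × 0.279 = 2635 + 359 = 2994
End of period: [481, 749, 1025, 1120, 2994]
Scenario B total after 2 periods: 6369
Difference B − A = 6369 − 6141 = 228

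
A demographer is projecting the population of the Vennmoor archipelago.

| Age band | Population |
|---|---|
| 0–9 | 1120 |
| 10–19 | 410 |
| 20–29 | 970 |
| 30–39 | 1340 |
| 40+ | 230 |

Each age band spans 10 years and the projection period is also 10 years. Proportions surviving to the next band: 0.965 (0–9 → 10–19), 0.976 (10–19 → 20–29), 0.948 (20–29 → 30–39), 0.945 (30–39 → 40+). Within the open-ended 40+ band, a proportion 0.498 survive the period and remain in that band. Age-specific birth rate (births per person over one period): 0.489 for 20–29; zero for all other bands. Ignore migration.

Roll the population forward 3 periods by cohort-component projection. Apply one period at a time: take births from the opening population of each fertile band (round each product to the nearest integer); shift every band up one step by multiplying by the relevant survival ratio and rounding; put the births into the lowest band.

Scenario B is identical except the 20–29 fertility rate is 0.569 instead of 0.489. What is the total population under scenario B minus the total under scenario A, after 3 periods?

189

— Period 1 —
Births: 970 × 0.489 = 474
10–19: 1120 × 0.965 = 1081
20–29: 410 × 0.976 = 400
30–39: 970 × 0.948 = 920
40+: 1340 × 0.945 + 230 × 0.498 = 1266 + 115 = 1381
End of period: [474, 1081, 400, 920, 1381]
— Period 2 —
Births: 400 × 0.489 = 196
10–19: 474 × 0.965 = 457
20–29: 1081 × 0.976 = 1055
30–39: 400 × 0.948 = 379
40+: 920 × 0.945 + 1381 × 0.498 = 869 + 688 = 1557
End of period: [196, 457, 1055, 379, 1557]
— Period 3 —
Births: 1055 × 0.489 = 516
10–19: 196 × 0.965 = 189
20–29: 457 × 0.976 = 446
30–39: 1055 × 0.948 = 1000
40+: 379 × 0.945 + 1557 × 0.498 = 358 + 775 = 1133
End of period: [516, 189, 446, 1000, 1133]
Scenario A total after 3 periods: 3284
Scenario B projection —
— Period 1 —
Births: 970 × 0.569 = 552
10–19: 1120 × 0.965 = 1081
20–29: 410 × 0.976 = 400
30–39: 970 × 0.948 = 920
40+: 1340 × 0.945 + 230 × 0.498 = 1266 + 115 = 1381
End of period: [552, 1081, 400, 920, 1381]
— Period 2 —
Births: 400 × 0.569 = 228
10–19: 552 × 0.965 = 533
20–29: 1081 × 0.976 = 1055
30–39: 400 × 0.948 = 379
40+: 920 × 0.945 + 1381 × 0.498 = 869 + 688 = 1557
End of period: [228, 533, 1055, 379, 1557]
— Period 3 —
Births: 1055 × 0.569 = 600
10–19: 228 × 0.965 = 220
20–29: 533 × 0.976 = 520
30–39: 1055 × 0.948 = 1000
40+: 379 × 0.945 + 1557 × 0.498 = 358 + 775 = 1133
End of period: [600, 220, 520, 1000, 1133]
Scenario B total after 3 periods: 3473
Difference B − A = 3473 − 3284 = 189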